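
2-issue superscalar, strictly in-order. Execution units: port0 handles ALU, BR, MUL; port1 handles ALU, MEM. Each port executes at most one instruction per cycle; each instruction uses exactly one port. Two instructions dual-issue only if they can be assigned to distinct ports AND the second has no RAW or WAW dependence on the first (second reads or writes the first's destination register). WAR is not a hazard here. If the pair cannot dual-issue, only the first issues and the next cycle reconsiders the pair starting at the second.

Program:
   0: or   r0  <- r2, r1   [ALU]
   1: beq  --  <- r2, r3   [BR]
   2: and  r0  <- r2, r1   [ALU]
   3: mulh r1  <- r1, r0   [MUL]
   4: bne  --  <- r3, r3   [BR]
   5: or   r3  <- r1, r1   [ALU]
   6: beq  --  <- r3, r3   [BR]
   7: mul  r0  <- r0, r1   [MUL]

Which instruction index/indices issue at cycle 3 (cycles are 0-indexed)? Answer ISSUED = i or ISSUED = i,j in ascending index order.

c0: i0&i1 or;beq  2-wide
c1: i2 and  RAW r0
c2: i3 mulh  no-port MUL/BR
c3: i4&i5 bne;or  2-wide
c4: i6 beq  no-port BR/MUL
c5: i7 mul  tail

ISSUED = 4,5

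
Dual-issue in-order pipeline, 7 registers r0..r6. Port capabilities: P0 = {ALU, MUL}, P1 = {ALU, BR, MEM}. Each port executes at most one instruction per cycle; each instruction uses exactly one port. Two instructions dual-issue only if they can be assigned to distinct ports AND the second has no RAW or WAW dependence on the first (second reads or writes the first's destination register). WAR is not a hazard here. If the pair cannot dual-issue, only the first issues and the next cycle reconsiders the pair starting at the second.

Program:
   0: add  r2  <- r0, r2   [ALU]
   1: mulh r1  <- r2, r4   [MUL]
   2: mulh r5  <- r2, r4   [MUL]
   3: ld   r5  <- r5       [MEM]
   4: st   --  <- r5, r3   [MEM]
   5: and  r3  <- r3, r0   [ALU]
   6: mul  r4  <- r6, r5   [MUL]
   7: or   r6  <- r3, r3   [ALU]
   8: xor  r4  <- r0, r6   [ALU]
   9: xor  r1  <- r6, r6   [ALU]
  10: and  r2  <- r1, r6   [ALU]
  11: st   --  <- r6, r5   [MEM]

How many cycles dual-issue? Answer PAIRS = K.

c0: i0 add.ALU  RAW r2
c1: i1 mulh.MUL  no-port MUL/MUL
c2: i2 mulh.MUL  RAW+WAW r5
c3: i3 ld.MEM  no-port MEM/MEM
c4: i4&i5 st.MEM and.ALU  dual
c5: i6&i7 mul.MUL or.ALU  dual
c6: i8&i9 xor.ALU xor.ALU  dual
c7: i10&i11 and.ALU st.MEM  dual

PAIRS = 4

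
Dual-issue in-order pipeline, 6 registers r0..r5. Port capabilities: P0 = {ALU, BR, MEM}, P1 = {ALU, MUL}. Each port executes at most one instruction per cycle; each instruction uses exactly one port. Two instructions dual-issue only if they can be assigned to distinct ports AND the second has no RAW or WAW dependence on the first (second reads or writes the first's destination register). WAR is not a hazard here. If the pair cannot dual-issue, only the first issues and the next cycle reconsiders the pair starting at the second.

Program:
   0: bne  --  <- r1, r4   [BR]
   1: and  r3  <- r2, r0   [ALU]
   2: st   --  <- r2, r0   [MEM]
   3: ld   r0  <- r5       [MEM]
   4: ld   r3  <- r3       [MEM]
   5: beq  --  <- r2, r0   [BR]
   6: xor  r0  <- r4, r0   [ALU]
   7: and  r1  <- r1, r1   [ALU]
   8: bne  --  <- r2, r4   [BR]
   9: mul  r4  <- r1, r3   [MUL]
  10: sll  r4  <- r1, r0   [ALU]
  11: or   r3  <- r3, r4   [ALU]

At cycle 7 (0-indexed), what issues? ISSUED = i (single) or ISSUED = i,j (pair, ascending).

ISSUED = 10

0. bne.BR;and.ALU @i0,i1  | pair
1. st.MEM @i2  | no-port MEM/MEM
2. ld.MEM @i3  | no-port MEM/MEM
3. ld.MEM @i4  | no-port MEM/BR
4. beq.BR;xor.ALU @i5,i6  | pair
5. and.ALU;bne.BR @i7,i8  | pair
6. mul.MUL @i9  | WAW r4
7. sll.ALU @i10  | RAW r4
8. or.ALU @i11  | tail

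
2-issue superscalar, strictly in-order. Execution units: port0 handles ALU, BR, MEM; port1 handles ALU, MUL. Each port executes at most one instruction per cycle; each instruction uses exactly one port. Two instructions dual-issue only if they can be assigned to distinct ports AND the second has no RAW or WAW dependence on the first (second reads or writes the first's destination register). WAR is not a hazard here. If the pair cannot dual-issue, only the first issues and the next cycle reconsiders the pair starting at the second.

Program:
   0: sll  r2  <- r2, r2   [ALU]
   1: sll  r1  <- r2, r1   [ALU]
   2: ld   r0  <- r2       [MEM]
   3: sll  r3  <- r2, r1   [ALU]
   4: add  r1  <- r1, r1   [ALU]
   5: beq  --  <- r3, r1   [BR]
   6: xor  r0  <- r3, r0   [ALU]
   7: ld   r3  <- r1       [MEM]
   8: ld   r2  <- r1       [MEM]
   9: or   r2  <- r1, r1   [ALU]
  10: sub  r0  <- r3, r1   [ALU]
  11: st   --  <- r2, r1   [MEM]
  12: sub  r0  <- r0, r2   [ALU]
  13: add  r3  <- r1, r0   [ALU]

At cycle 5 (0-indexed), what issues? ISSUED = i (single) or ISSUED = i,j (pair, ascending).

#0 head=0: sll i0 RAW r2
#1 head=1: sll;ld i1/i2 2-wide
#2 head=3: sll;add i3/i4 2-wide
#3 head=5: beq;xor i5/i6 2-wide
#4 head=7: ld i7 no-port MEM/MEM
#5 head=8: ld i8 WAW r2
#6 head=9: or;sub i9/i10 2-wide
#7 head=11: st;sub i11/i12 2-wide
#8 head=13: add i13 tail

ISSUED = 8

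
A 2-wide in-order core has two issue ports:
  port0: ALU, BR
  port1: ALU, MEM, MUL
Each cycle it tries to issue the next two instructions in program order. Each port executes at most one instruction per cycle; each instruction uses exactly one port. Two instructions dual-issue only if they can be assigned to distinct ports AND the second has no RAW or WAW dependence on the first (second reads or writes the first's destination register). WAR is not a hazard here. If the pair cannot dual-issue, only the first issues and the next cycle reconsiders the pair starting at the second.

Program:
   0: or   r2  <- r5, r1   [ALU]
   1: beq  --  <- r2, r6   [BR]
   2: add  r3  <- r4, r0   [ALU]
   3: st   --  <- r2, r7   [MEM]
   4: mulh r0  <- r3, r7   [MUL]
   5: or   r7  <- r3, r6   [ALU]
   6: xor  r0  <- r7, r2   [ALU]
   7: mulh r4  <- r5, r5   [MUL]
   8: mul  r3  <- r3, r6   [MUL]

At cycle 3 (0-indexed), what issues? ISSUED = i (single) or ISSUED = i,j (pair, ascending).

ISSUED = 4,5

#0 head=0: or.ALU i0 RAW r2
#1 head=1: beq.BR/add.ALU i1/i2 2-wide
#2 head=3: st.MEM i3 no-port MEM/MUL
#3 head=4: mulh.MUL/or.ALU i4/i5 2-wide
#4 head=6: xor.ALU/mulh.MUL i6/i7 2-wide
#5 head=8: mul.MUL i8 tail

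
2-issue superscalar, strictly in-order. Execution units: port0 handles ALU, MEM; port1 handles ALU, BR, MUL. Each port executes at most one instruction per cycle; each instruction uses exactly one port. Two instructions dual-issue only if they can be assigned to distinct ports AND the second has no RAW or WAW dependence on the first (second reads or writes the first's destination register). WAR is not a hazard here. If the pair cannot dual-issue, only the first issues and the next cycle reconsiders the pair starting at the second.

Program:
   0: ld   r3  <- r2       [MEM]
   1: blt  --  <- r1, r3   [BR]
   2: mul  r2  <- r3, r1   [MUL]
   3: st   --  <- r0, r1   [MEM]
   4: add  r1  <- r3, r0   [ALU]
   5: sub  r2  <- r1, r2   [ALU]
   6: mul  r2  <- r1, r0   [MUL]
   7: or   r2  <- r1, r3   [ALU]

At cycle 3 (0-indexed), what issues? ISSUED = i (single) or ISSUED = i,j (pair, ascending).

ISSUED = 4

0. ld.MEM @i0  | RAW r3
1. blt.BR @i1  | no-port BR/MUL
2. mul.MUL;st.MEM @i2/i3  | dual
3. add.ALU @i4  | RAW r1
4. sub.ALU @i5  | WAW r2
5. mul.MUL @i6  | WAW r2
6. or.ALU @i7  | tail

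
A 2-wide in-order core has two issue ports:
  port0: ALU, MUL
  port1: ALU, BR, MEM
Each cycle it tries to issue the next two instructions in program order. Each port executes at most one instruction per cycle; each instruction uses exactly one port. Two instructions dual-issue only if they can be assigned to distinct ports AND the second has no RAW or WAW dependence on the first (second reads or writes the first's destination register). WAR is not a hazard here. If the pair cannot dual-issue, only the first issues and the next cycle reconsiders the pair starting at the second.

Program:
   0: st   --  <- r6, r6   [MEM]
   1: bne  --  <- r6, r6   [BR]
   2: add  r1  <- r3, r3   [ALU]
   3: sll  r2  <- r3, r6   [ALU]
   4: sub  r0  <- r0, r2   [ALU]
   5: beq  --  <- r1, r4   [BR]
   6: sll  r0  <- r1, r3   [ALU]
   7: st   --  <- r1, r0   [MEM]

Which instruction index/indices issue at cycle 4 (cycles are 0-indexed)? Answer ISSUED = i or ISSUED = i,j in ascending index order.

ISSUED = 6

[0] i0  st.MEM  -- no-port MEM/BR
[1] i1+i2  bne.BR add.ALU  -- dual
[2] i3  sll.ALU  -- RAW r2
[3] i4+i5  sub.ALU beq.BR  -- dual
[4] i6  sll.ALU  -- RAW r0
[5] i7  st.MEM  -- tail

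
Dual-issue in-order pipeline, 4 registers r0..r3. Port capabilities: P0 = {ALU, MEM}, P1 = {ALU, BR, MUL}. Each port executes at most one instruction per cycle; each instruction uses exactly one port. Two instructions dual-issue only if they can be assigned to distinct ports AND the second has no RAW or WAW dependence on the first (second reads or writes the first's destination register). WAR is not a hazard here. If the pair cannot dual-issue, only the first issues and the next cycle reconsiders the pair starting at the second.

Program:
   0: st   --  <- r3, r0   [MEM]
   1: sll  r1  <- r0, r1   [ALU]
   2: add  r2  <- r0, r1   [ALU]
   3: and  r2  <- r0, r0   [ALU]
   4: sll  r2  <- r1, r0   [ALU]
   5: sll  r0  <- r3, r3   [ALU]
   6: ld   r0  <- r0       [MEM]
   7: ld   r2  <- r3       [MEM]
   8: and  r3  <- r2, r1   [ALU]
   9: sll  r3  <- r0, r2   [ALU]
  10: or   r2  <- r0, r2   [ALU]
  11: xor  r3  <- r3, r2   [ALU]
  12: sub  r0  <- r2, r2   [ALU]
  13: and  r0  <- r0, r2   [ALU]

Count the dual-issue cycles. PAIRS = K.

PAIRS = 4

  cy0 -> i0,i1 (st.MEM+sll.ALU) pair
  cy1 -> i2 (add.ALU) WAW r2
  cy2 -> i3 (and.ALU) WAW r2
  cy3 -> i4,i5 (sll.ALU+sll.ALU) pair
  cy4 -> i6 (ld.MEM) no-port MEM/MEM
  cy5 -> i7 (ld.MEM) RAW r2
  cy6 -> i8 (and.ALU) WAW r3
  cy7 -> i9,i10 (sll.ALU+or.ALU) pair
  cy8 -> i11,i12 (xor.ALU+sub.ALU) pair
  cy9 -> i13 (and.ALU) tail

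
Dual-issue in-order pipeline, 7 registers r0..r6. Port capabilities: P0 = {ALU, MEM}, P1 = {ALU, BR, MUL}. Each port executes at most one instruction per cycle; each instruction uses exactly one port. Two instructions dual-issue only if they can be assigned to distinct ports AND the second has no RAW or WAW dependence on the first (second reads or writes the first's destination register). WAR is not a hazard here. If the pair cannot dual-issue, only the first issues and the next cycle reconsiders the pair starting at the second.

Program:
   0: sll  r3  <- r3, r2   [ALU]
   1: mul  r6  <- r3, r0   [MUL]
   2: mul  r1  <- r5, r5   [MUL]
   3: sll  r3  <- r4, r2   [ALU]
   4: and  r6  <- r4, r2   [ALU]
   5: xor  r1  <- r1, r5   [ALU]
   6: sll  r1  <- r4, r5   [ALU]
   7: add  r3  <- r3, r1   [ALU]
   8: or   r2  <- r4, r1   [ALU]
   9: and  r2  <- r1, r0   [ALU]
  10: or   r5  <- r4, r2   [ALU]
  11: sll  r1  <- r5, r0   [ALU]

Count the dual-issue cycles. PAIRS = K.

PAIRS = 3

[0] i0  sll  -- RAW r3
[1] i1  mul  -- no-port MUL/MUL
[2] i2/i3  mul;sll  -- dual
[3] i4/i5  and;xor  -- dual
[4] i6  sll  -- RAW r1
[5] i7/i8  add;or  -- dual
[6] i9  and  -- RAW r2
[7] i10  or  -- RAW r5
[8] i11  sll  -- tail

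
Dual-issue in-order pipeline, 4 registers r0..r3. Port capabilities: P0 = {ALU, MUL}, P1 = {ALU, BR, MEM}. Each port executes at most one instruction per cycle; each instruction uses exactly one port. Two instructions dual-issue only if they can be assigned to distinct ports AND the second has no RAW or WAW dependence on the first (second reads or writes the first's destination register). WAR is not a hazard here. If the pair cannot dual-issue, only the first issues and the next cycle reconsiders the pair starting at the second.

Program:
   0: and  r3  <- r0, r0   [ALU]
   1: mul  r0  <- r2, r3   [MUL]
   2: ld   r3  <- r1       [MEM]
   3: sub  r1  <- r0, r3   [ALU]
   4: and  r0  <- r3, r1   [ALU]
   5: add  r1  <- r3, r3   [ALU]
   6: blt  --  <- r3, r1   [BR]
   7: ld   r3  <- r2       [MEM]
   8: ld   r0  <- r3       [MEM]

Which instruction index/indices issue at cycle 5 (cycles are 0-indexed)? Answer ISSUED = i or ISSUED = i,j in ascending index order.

ISSUED = 7

c0: i0 and.ALU  RAW r3
c1: i1,i2 mul.MUL;ld.MEM  pair
c2: i3 sub.ALU  RAW r1
c3: i4,i5 and.ALU;add.ALU  pair
c4: i6 blt.BR  no-port BR/MEM
c5: i7 ld.MEM  no-port MEM/MEM
c6: i8 ld.MEM  tail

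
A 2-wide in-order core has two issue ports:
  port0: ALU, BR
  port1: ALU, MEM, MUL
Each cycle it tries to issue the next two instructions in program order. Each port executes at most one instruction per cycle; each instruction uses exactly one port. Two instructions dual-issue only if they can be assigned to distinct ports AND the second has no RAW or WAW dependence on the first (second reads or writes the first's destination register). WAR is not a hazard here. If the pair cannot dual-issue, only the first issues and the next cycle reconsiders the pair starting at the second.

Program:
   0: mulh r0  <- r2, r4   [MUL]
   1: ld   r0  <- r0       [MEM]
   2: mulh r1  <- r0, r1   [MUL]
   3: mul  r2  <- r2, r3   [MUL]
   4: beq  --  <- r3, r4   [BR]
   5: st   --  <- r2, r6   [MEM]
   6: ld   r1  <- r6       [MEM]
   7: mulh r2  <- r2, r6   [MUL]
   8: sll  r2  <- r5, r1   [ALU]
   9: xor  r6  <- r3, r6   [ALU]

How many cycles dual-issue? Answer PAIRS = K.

  cy0 -> i0 (mulh) no-port MUL/MEM
  cy1 -> i1 (ld) no-port MEM/MUL
  cy2 -> i2 (mulh) no-port MUL/MUL
  cy3 -> i3&i4 (mul;beq) dual
  cy4 -> i5 (st) no-port MEM/MEM
  cy5 -> i6 (ld) no-port MEM/MUL
  cy6 -> i7 (mulh) WAW r2
  cy7 -> i8&i9 (sll;xor) dual

PAIRS = 2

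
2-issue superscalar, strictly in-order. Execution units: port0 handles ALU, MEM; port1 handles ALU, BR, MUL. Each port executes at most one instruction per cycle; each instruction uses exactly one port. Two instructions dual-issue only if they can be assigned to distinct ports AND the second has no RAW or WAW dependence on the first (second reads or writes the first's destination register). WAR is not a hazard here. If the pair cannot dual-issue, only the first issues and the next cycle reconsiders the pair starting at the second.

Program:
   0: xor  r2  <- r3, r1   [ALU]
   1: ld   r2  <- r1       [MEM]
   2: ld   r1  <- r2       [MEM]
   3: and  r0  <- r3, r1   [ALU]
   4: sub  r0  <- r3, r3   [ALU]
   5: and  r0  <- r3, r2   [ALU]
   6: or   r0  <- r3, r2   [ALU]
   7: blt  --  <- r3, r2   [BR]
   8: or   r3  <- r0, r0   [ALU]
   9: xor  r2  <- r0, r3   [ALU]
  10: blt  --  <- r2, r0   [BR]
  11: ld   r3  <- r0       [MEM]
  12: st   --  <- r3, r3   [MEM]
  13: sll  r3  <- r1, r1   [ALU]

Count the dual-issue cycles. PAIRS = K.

PAIRS = 3

c0: i0 xor.ALU  WAW r2
c1: i1 ld.MEM  no-port MEM/MEM
c2: i2 ld.MEM  RAW r1
c3: i3 and.ALU  WAW r0
c4: i4 sub.ALU  WAW r0
c5: i5 and.ALU  WAW r0
c6: i6,i7 or.ALU+blt.BR  2-wide
c7: i8 or.ALU  RAW r3
c8: i9 xor.ALU  RAW r2
c9: i10,i11 blt.BR+ld.MEM  2-wide
c10: i12,i13 st.MEM+sll.ALU  2-wide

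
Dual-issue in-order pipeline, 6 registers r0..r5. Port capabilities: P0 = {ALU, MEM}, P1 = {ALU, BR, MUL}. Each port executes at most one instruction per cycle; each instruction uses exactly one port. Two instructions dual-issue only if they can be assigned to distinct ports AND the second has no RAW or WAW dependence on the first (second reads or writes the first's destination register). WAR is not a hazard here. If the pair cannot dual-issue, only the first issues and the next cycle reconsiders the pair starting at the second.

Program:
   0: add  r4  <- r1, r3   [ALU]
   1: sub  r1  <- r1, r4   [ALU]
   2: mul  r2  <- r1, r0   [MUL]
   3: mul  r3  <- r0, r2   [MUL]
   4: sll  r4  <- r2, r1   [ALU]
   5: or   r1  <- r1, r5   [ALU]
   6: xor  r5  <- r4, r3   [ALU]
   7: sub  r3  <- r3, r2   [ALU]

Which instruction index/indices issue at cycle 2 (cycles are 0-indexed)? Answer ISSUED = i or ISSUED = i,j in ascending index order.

  cy0 -> i0 (add) RAW r4
  cy1 -> i1 (sub) RAW r1
  cy2 -> i2 (mul) no-port MUL/MUL
  cy3 -> i3+i4 (mul sll) 2-wide
  cy4 -> i5+i6 (or xor) 2-wide
  cy5 -> i7 (sub) tail

ISSUED = 2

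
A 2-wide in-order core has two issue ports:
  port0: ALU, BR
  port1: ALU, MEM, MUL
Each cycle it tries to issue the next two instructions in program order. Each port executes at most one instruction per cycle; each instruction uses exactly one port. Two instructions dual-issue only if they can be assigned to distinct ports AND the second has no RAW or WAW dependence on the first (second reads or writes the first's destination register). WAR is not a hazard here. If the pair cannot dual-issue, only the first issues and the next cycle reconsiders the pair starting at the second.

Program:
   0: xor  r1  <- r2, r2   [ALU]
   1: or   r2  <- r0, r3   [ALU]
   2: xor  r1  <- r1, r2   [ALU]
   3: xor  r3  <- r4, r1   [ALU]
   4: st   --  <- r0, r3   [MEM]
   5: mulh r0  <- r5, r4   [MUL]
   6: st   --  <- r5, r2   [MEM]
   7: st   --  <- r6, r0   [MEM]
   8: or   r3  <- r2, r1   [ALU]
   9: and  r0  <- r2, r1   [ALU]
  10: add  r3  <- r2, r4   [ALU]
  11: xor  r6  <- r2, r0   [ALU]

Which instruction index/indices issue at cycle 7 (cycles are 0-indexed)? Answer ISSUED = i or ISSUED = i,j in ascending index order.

ISSUED = 9,10

#0 head=0: xor.ALU or.ALU i0+i1 dual
#1 head=2: xor.ALU i2 RAW r1
#2 head=3: xor.ALU i3 RAW r3
#3 head=4: st.MEM i4 no-port MEM/MUL
#4 head=5: mulh.MUL i5 no-port MUL/MEM
#5 head=6: st.MEM i6 no-port MEM/MEM
#6 head=7: st.MEM or.ALU i7+i8 dual
#7 head=9: and.ALU add.ALU i9+i10 dual
#8 head=11: xor.ALU i11 tail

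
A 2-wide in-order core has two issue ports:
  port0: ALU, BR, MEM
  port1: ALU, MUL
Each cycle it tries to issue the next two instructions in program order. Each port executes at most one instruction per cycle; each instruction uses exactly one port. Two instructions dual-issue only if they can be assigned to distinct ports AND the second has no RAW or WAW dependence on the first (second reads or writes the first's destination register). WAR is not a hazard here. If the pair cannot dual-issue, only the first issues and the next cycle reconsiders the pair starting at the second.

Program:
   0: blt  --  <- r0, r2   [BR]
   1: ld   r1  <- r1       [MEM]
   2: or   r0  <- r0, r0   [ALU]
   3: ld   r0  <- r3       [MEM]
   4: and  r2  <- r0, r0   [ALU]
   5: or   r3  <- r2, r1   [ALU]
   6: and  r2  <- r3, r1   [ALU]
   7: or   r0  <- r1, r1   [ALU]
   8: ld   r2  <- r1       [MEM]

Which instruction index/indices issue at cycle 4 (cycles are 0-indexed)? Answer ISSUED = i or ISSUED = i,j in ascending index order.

ISSUED = 5

c0: i0 blt  no-port BR/MEM
c1: i1&i2 ld;or  pair
c2: i3 ld  RAW r0
c3: i4 and  RAW r2
c4: i5 or  RAW r3
c5: i6&i7 and;or  pair
c6: i8 ld  tail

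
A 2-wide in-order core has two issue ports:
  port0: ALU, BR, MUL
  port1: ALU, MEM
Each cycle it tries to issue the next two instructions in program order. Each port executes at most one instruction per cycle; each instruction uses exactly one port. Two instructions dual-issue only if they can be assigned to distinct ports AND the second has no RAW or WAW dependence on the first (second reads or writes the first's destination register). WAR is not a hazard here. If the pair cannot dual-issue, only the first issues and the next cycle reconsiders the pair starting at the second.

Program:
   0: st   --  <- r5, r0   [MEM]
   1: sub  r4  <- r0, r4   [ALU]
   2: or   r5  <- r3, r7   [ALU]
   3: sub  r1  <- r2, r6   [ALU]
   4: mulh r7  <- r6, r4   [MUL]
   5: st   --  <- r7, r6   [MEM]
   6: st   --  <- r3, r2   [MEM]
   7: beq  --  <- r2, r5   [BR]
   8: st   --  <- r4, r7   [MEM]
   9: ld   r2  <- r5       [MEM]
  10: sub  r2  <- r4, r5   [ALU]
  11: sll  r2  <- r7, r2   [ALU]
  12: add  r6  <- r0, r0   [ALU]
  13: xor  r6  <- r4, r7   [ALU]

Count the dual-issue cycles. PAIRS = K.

PAIRS = 4

#0 head=0: st sub i0&i1 pair
#1 head=2: or sub i2&i3 pair
#2 head=4: mulh i4 RAW r7
#3 head=5: st i5 no-port MEM/MEM
#4 head=6: st beq i6&i7 pair
#5 head=8: st i8 no-port MEM/MEM
#6 head=9: ld i9 WAW r2
#7 head=10: sub i10 RAW+WAW r2
#8 head=11: sll add i11&i12 pair
#9 head=13: xor i13 tail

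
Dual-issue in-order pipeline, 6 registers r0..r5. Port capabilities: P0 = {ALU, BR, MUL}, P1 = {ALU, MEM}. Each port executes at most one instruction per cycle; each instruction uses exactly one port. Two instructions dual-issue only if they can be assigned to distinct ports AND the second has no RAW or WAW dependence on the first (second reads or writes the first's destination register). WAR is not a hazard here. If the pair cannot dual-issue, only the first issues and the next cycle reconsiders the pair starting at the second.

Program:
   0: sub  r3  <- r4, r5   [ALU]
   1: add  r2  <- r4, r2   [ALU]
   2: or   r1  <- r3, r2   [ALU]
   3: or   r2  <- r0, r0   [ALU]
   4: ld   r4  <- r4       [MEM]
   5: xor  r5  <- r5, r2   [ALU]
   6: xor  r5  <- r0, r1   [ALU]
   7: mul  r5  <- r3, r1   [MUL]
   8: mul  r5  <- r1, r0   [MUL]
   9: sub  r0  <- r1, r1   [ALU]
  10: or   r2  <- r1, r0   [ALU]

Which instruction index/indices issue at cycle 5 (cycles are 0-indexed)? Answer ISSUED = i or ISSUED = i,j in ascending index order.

0. sub.ALU/add.ALU @i0/i1  | pair
1. or.ALU/or.ALU @i2/i3  | pair
2. ld.MEM/xor.ALU @i4/i5  | pair
3. xor.ALU @i6  | WAW r5
4. mul.MUL @i7  | no-port MUL/MUL
5. mul.MUL/sub.ALU @i8/i9  | pair
6. or.ALU @i10  | tail

ISSUED = 8,9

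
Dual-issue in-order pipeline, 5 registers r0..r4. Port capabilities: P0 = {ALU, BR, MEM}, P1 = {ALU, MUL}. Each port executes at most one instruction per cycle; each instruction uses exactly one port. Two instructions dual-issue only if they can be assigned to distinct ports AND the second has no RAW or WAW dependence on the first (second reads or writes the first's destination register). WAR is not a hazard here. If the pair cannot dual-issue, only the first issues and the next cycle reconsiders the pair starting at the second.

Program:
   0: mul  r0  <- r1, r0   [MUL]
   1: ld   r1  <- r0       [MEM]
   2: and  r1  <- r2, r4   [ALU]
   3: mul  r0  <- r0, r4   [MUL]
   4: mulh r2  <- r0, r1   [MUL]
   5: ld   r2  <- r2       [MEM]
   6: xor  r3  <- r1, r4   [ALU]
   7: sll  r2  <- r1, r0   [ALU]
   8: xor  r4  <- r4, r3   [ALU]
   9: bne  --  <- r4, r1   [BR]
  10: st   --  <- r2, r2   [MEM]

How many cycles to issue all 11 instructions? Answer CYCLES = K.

CYCLES = 8

#0 head=0: mul.MUL i0 RAW r0
#1 head=1: ld.MEM i1 WAW r1
#2 head=2: and.ALU;mul.MUL i2/i3 2-wide
#3 head=4: mulh.MUL i4 RAW+WAW r2
#4 head=5: ld.MEM;xor.ALU i5/i6 2-wide
#5 head=7: sll.ALU;xor.ALU i7/i8 2-wide
#6 head=9: bne.BR i9 no-port BR/MEM
#7 head=10: st.MEM i10 tail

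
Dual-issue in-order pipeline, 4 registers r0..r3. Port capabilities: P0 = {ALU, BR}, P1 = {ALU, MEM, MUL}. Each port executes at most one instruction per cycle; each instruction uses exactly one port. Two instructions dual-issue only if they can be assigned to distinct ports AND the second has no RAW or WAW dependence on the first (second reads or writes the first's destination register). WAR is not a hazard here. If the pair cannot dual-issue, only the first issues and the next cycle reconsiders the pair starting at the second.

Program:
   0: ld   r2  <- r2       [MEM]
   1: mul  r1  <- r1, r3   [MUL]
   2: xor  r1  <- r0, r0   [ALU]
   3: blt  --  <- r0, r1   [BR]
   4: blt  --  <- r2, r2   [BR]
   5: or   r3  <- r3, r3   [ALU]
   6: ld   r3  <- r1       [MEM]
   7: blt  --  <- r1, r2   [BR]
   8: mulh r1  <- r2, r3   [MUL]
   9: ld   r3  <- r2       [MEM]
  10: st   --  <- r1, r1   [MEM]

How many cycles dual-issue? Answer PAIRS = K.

0. ld @i0  | no-port MEM/MUL
1. mul @i1  | WAW r1
2. xor @i2  | RAW r1
3. blt @i3  | no-port BR/BR
4. blt or @i4/i5  | pair
5. ld blt @i6/i7  | pair
6. mulh @i8  | no-port MUL/MEM
7. ld @i9  | no-port MEM/MEM
8. st @i10  | tail

PAIRS = 2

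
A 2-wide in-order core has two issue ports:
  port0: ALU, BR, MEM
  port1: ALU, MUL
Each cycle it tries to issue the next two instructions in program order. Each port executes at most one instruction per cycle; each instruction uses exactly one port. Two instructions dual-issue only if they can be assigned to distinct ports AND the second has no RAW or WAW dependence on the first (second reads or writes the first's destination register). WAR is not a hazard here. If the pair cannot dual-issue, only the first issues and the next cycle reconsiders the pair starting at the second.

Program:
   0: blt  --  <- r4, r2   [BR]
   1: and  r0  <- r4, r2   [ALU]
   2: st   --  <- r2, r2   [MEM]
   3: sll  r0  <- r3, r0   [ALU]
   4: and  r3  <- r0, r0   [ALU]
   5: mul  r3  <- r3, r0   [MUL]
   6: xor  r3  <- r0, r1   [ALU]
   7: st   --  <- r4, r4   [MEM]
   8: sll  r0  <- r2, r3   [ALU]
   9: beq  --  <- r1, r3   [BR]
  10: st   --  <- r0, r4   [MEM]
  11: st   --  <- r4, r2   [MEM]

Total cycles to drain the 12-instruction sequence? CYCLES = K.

CYCLES = 8

  cy0 -> i0&i1 (blt/and) 2-wide
  cy1 -> i2&i3 (st/sll) 2-wide
  cy2 -> i4 (and) RAW+WAW r3
  cy3 -> i5 (mul) WAW r3
  cy4 -> i6&i7 (xor/st) 2-wide
  cy5 -> i8&i9 (sll/beq) 2-wide
  cy6 -> i10 (st) no-port MEM/MEM
  cy7 -> i11 (st) tail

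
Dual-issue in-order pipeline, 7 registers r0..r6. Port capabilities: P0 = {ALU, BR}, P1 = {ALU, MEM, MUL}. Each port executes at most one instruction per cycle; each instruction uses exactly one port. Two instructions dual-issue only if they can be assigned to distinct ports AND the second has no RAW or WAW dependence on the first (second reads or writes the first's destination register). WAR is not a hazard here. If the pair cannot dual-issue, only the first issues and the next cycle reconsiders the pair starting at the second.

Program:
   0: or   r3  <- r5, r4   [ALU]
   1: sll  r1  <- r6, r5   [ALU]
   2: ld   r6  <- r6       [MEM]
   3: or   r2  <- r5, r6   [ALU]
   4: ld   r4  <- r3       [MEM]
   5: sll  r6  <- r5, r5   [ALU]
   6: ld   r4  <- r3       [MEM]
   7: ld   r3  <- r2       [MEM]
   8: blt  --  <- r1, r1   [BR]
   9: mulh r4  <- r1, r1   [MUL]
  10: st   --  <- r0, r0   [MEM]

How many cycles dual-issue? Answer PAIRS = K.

t=0 i0&i1:or.ALU;sll.ALU ; dual
t=1 i2:ld.MEM ; RAW r6
t=2 i3&i4:or.ALU;ld.MEM ; dual
t=3 i5&i6:sll.ALU;ld.MEM ; dual
t=4 i7&i8:ld.MEM;blt.BR ; dual
t=5 i9:mulh.MUL ; no-port MUL/MEM
t=6 i10:st.MEM ; tail

PAIRS = 4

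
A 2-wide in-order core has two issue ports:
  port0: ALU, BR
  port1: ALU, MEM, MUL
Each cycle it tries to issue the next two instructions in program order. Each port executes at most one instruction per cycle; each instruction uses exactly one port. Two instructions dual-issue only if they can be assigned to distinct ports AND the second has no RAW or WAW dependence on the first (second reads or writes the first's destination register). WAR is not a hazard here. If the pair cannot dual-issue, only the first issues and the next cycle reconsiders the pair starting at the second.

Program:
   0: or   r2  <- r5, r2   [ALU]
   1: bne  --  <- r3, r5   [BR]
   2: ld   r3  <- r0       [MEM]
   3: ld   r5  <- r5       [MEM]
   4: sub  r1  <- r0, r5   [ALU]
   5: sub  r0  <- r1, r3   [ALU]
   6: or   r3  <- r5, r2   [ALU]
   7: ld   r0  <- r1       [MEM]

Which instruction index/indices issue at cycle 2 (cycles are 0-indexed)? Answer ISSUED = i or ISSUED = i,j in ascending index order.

ISSUED = 3

  cy0 -> i0,i1 (or.ALU;bne.BR) 2-wide
  cy1 -> i2 (ld.MEM) no-port MEM/MEM
  cy2 -> i3 (ld.MEM) RAW r5
  cy3 -> i4 (sub.ALU) RAW r1
  cy4 -> i5,i6 (sub.ALU;or.ALU) 2-wide
  cy5 -> i7 (ld.MEM) tail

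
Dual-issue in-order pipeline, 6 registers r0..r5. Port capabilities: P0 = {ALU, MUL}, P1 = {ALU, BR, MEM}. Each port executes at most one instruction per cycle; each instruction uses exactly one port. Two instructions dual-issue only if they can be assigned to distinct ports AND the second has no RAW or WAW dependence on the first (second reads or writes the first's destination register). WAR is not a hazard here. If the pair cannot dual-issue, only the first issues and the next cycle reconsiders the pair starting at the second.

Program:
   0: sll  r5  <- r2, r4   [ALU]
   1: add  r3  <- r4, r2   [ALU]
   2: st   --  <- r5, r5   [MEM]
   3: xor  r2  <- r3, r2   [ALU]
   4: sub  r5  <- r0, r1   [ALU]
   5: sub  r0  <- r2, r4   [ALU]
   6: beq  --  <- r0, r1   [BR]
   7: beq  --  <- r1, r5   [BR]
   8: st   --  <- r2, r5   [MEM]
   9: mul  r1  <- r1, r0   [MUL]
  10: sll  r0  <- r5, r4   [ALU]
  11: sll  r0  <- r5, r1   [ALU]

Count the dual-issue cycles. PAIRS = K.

  cy0 -> i0+i1 (sll+add) pair
  cy1 -> i2+i3 (st+xor) pair
  cy2 -> i4+i5 (sub+sub) pair
  cy3 -> i6 (beq) no-port BR/BR
  cy4 -> i7 (beq) no-port BR/MEM
  cy5 -> i8+i9 (st+mul) pair
  cy6 -> i10 (sll) WAW r0
  cy7 -> i11 (sll) tail

PAIRS = 4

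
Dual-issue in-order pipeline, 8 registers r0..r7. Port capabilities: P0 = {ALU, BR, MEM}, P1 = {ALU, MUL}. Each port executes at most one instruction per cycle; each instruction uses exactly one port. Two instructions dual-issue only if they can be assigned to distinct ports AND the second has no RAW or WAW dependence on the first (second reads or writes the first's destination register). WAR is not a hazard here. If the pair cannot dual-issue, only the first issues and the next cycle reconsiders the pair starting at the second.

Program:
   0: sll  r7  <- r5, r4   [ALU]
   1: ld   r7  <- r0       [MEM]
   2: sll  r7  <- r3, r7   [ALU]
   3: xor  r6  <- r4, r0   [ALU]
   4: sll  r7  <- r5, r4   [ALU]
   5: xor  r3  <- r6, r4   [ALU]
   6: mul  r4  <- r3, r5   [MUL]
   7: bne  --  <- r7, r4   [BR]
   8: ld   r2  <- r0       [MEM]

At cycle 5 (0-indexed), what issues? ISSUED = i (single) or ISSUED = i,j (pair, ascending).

ISSUED = 7

[0] i0  sll.ALU  -- WAW r7
[1] i1  ld.MEM  -- RAW+WAW r7
[2] i2&i3  sll.ALU;xor.ALU  -- dual
[3] i4&i5  sll.ALU;xor.ALU  -- dual
[4] i6  mul.MUL  -- RAW r4
[5] i7  bne.BR  -- no-port BR/MEM
[6] i8  ld.MEM  -- tail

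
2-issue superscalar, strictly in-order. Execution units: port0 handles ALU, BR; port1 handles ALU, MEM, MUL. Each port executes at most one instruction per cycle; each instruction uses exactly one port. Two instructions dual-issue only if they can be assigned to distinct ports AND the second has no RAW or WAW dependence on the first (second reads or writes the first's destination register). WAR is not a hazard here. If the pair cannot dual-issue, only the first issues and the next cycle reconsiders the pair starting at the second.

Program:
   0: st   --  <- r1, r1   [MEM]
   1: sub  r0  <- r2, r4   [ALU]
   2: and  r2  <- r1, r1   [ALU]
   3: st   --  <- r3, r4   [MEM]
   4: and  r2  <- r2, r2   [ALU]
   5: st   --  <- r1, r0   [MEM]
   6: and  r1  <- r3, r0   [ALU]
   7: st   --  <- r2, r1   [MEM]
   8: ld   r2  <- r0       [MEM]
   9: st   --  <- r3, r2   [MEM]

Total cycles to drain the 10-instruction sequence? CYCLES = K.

  cy0 -> i0,i1 (st+sub) 2-wide
  cy1 -> i2,i3 (and+st) 2-wide
  cy2 -> i4,i5 (and+st) 2-wide
  cy3 -> i6 (and) RAW r1
  cy4 -> i7 (st) no-port MEM/MEM
  cy5 -> i8 (ld) no-port MEM/MEM
  cy6 -> i9 (st) tail

CYCLES = 7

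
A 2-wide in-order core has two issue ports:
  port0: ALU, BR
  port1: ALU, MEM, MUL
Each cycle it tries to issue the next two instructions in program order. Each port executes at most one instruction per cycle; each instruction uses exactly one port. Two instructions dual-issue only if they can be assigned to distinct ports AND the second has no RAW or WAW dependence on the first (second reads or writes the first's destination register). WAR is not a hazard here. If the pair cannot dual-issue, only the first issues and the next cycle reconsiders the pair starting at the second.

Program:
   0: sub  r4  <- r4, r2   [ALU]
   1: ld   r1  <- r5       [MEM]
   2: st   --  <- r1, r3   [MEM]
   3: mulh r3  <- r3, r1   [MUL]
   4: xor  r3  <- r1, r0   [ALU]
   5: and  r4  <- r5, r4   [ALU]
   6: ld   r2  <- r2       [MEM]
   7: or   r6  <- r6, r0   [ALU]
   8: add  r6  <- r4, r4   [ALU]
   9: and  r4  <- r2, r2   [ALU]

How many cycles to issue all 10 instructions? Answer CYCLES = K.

CYCLES = 6

0. sub/ld @i0,i1  | 2-wide
1. st @i2  | no-port MEM/MUL
2. mulh @i3  | WAW r3
3. xor/and @i4,i5  | 2-wide
4. ld/or @i6,i7  | 2-wide
5. add/and @i8,i9  | 2-wide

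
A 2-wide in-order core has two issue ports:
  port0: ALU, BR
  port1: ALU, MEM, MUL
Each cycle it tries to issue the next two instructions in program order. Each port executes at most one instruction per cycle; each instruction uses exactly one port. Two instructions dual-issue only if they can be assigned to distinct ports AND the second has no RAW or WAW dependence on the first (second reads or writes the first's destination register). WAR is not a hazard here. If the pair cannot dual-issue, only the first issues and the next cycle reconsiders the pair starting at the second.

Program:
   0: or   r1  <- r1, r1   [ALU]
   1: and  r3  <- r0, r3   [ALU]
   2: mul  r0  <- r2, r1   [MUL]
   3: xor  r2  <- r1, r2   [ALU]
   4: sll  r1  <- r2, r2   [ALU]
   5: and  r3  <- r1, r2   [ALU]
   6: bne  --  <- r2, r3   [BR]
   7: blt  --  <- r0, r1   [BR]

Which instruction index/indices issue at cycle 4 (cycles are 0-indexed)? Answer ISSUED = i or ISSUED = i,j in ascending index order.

ISSUED = 6

[0] i0/i1  or+and  -- dual
[1] i2/i3  mul+xor  -- dual
[2] i4  sll  -- RAW r1
[3] i5  and  -- RAW r3
[4] i6  bne  -- no-port BR/BR
[5] i7  blt  -- tail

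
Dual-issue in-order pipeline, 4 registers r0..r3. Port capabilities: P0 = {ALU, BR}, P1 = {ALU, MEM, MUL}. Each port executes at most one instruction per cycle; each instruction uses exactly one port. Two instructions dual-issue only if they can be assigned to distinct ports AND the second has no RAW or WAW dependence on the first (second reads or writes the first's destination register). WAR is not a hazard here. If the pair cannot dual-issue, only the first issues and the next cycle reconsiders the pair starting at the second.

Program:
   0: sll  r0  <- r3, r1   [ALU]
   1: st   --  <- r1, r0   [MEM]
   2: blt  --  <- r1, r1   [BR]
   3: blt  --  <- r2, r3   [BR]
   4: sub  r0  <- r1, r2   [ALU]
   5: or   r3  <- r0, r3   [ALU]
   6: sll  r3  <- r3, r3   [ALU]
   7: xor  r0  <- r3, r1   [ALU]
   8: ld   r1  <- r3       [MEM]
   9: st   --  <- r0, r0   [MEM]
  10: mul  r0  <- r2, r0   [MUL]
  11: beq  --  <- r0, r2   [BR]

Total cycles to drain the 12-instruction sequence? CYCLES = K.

CYCLES = 9

  cy0 -> i0 (sll) RAW r0
  cy1 -> i1/i2 (st blt) pair
  cy2 -> i3/i4 (blt sub) pair
  cy3 -> i5 (or) RAW+WAW r3
  cy4 -> i6 (sll) RAW r3
  cy5 -> i7/i8 (xor ld) pair
  cy6 -> i9 (st) no-port MEM/MUL
  cy7 -> i10 (mul) RAW r0
  cy8 -> i11 (beq) tail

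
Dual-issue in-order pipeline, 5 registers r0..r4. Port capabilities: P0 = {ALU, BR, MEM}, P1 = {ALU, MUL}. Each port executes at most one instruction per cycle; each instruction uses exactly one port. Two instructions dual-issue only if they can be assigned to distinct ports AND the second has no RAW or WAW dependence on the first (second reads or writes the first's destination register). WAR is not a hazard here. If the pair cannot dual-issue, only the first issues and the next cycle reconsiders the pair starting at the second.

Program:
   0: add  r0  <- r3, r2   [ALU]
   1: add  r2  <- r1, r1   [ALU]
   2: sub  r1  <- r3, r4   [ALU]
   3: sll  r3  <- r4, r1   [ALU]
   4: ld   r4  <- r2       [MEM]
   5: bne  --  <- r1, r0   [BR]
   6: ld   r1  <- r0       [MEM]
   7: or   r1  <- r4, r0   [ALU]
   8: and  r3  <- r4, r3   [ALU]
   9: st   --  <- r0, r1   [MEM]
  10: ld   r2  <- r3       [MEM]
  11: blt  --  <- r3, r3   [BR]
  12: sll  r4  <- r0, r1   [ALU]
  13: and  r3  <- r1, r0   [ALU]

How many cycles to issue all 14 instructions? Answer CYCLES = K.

CYCLES = 10

t=0 i0&i1:add/add ; pair
t=1 i2:sub ; RAW r1
t=2 i3&i4:sll/ld ; pair
t=3 i5:bne ; no-port BR/MEM
t=4 i6:ld ; WAW r1
t=5 i7&i8:or/and ; pair
t=6 i9:st ; no-port MEM/MEM
t=7 i10:ld ; no-port MEM/BR
t=8 i11&i12:blt/sll ; pair
t=9 i13:and ; tail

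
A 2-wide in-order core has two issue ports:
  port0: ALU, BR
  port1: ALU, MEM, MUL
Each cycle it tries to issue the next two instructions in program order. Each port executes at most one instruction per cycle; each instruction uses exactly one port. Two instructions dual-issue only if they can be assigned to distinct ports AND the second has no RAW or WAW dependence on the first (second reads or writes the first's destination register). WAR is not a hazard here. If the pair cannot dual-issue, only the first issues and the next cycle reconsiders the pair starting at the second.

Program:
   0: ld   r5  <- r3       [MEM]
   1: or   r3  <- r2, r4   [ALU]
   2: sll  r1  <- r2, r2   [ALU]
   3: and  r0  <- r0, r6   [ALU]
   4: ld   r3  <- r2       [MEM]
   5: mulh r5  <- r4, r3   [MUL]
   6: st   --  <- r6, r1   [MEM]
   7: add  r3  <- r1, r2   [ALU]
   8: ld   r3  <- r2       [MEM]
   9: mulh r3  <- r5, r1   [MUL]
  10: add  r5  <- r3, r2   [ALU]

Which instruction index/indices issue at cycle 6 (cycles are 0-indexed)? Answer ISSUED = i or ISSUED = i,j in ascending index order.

[0] i0&i1  ld+or  -- dual
[1] i2&i3  sll+and  -- dual
[2] i4  ld  -- no-port MEM/MUL
[3] i5  mulh  -- no-port MUL/MEM
[4] i6&i7  st+add  -- dual
[5] i8  ld  -- no-port MEM/MUL
[6] i9  mulh  -- RAW r3
[7] i10  add  -- tail

ISSUED = 9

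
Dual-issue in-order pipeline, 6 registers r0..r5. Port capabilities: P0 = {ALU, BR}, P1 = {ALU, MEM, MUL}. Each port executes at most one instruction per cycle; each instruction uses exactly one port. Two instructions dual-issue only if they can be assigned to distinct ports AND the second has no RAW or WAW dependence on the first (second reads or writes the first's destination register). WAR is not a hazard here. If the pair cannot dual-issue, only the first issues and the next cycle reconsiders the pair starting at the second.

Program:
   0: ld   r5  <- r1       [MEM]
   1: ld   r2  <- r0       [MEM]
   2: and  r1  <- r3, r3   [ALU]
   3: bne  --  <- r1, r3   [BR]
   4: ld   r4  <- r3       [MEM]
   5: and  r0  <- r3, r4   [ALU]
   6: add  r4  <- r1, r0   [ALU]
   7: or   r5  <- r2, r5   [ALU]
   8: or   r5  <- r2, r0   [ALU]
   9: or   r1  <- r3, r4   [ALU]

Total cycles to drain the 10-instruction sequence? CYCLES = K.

CYCLES = 6

0. ld @i0  | no-port MEM/MEM
1. ld+and @i1,i2  | 2-wide
2. bne+ld @i3,i4  | 2-wide
3. and @i5  | RAW r0
4. add+or @i6,i7  | 2-wide
5. or+or @i8,i9  | 2-wide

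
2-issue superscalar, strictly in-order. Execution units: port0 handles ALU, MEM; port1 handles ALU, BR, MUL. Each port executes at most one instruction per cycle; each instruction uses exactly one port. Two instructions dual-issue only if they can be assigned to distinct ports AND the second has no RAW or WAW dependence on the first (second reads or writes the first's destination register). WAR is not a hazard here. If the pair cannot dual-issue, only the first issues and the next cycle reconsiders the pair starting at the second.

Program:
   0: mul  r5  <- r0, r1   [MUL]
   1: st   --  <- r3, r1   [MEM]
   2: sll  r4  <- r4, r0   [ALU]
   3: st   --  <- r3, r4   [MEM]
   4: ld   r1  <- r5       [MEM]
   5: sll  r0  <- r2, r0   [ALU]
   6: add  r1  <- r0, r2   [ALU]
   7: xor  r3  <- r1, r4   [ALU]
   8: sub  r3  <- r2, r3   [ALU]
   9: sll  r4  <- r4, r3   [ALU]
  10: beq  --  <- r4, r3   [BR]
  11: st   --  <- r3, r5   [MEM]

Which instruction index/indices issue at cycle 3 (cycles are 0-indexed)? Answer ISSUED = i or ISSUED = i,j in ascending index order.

ISSUED = 4,5

0. mul.MUL/st.MEM @i0+i1  | dual
1. sll.ALU @i2  | RAW r4
2. st.MEM @i3  | no-port MEM/MEM
3. ld.MEM/sll.ALU @i4+i5  | dual
4. add.ALU @i6  | RAW r1
5. xor.ALU @i7  | RAW+WAW r3
6. sub.ALU @i8  | RAW r3
7. sll.ALU @i9  | RAW r4
8. beq.BR/st.MEM @i10+i11  | dual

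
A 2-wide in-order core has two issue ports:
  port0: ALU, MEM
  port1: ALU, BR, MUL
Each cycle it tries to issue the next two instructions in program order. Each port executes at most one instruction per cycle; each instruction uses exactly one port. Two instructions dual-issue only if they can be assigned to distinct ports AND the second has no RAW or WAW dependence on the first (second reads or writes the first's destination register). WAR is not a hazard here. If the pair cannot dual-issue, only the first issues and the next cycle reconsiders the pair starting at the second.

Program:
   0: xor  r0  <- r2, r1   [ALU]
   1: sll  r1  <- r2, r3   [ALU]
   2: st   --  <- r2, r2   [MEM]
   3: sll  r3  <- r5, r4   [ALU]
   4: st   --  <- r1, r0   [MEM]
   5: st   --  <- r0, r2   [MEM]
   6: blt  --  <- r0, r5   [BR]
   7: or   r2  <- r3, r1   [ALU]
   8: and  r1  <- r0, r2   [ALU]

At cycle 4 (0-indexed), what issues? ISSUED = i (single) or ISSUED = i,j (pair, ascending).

ISSUED = 7

t=0 i0+i1:xor.ALU;sll.ALU ; pair
t=1 i2+i3:st.MEM;sll.ALU ; pair
t=2 i4:st.MEM ; no-port MEM/MEM
t=3 i5+i6:st.MEM;blt.BR ; pair
t=4 i7:or.ALU ; RAW r2
t=5 i8:and.ALU ; tail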